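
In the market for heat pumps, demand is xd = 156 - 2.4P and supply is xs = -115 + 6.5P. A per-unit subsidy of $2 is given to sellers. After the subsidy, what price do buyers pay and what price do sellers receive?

Buyers pay 2580/89; sellers receive 2758/89

Pre-subsidy: 156 - 2.4P = -115 + 6.5P gives P* = 2710/89, x* = 7380/89.
With the subsidy, sellers receive Ps = Pb + 2 for each unit, where Pb is the price buyers pay.
Supply in terms of Pb becomes xs = -115 + 6.5(Pb + 2) = -102 + 6.5Pb. Setting this equal to demand: 156 - 2.4Pb = -102 + 6.5Pb, so Pb = 2580/89.
Sellers receive Ps = 2580/89 + 2 = 2758/89; x' = 156 − 2.4·(2580/89) = 7692/89.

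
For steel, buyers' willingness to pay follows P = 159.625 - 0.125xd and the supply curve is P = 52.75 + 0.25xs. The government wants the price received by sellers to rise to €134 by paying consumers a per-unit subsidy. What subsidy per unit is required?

Required subsidy s = €15 per unit

At a seller price of 134, quantity supplied is -211 + 4·134 = 325.
Buyers absorb 325 only when they pay Pb = 159.625 − 0.125·325 = 119.
s = Ps − Pb = 134 − 119 = 15.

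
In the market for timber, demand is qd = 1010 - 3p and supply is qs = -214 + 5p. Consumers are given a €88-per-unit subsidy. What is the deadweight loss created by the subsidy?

Deadweight loss = €7260

Pre-subsidy: 1010 - 3p = -214 + 5p gives p* = 153, q* = 551.
With the rebate, buyers effectively pay pb = ps − 88, where ps is the price sellers receive.
Demand in terms of ps becomes qd = 1010 − 3(ps − 88) = 1274 - 3ps. Setting this equal to supply: 1274 - 3ps = -214 + 5ps, so ps = 186.
Buyers pay pb = 186 − 88 = 98; q' = -214 + 5·186 = 716.
The subsidy expands output by 716 − 551 = 165 past the efficient level; on those units the gap between marginal cost and willingness to pay runs from 0 up to 88.
DWL = ½ × 88 × 165 = 7260.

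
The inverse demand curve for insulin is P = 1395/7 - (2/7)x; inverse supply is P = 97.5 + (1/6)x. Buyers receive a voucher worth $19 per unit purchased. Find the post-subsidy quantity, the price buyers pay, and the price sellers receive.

Pre-subsidy: 1395/7 - (2/7)x = 97.5 + (1/6)x gives x* = 225 and P* = 135.
With the rebate, buyers effectively pay Pb = Ps − 19, where Ps is the price sellers receive.
On the curves, Pb = 1395/7 - (2/7)x and Ps = 97.5 + (1/6)x; the wedge Ps − Pb = 19 gives 97.5 + (1/6)x − (1395/7 - (2/7)x) = 19, so x' = 267.
Then Pb = 1395/7 − (2/7)·267 = 123 and Ps = 97.5 + (1/6)·267 = 142.

x' = 267; buyers pay $123; sellers receive $142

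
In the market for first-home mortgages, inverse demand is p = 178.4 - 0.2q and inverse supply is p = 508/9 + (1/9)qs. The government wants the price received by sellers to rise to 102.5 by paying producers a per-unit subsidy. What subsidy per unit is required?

Required subsidy s = 7 per unit

At a seller price of 102.5, quantity supplied is -508 + 9·102.5 = 414.5.
Buyers absorb 414.5 only when they pay pb = 178.4 − 0.2·414.5 = 95.5.
s = ps − pb = 102.5 − 95.5 = 7.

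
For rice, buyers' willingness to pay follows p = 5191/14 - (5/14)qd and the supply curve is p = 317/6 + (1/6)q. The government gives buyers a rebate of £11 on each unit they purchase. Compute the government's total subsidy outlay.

Pre-subsidy: 5191/14 - (5/14)q = 317/6 + (1/6)q gives q* = 607 and p* = 154.
With the rebate, buyers effectively pay pb = ps − 11, where ps is the price sellers receive.
On the curves, pb = 5191/14 - (5/14)q and ps = 317/6 + (1/6)q; the wedge ps − pb = 11 gives 317/6 + (1/6)q − (5191/14 - (5/14)q) = 11, so q' = 628.
Then pb = 5191/14 − (5/14)·628 = 146.5 and ps = 317/6 + (1/6)·628 = 157.5.
Government outlay = subsidy × quantity = 11 × 628 = 6908.

Government cost = £6908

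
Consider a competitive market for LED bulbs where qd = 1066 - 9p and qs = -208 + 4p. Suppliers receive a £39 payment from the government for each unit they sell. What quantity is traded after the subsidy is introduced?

q' = 292

Pre-subsidy: 1066 - 9p = -208 + 4p gives p* = 98, q* = 184.
With the subsidy, sellers receive ps = pb + 39 for each unit, where pb is the price buyers pay.
Supply in terms of pb becomes qs = -208 + 4(pb + 39) = -52 + 4pb. Setting this equal to demand: 1066 - 9pb = -52 + 4pb, so pb = 86.
Sellers receive ps = 86 + 39 = 125; q' = 1066 − 9·86 = 292.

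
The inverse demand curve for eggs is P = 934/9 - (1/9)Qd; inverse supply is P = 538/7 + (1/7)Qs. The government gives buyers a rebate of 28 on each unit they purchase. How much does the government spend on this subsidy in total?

Pre-subsidy: 934/9 - (1/9)Q = 538/7 + (1/7)Q gives Q* = 106 and P* = 92.
With the rebate, buyers effectively pay Pb = Ps − 28, where Ps is the price sellers receive.
On the curves, Pb = 934/9 - (1/9)Q and Ps = 538/7 + (1/7)Q; the wedge Ps − Pb = 28 gives 538/7 + (1/7)Q − (934/9 - (1/9)Q) = 28, so Q' = 216.25.
Then Pb = 934/9 − (1/9)·216.25 = 79.75 and Ps = 538/7 + (1/7)·216.25 = 107.75.
Government outlay = subsidy × quantity = 28 × 216.25 = 6055.

Government cost = 6055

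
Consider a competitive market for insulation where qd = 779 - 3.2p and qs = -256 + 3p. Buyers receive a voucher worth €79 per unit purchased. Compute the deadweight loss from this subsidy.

Pre-subsidy: 779 - 3.2p = -256 + 3p gives p* = 5175/31, q* = 7589/31.
With the rebate, buyers effectively pay pb = ps − 79, where ps is the price sellers receive.
Demand in terms of ps becomes qd = 779 − 3.2(ps − 79) = 1031.8 - 3.2ps. Setting this equal to supply: 1031.8 - 3.2ps = -256 + 3ps, so ps = 6439/31.
Buyers pay pb = 6439/31 − 79 = 3990/31; q' = -256 + 3·(6439/31) = 11381/31.
The subsidy expands output by 11381/31 − 7589/31 = 3792/31 past the efficient level; on those units the gap between marginal cost and willingness to pay runs from 0 up to 79.
DWL = ½ × 79 × 3792/31 = 149784/31.

Deadweight loss = 149784/31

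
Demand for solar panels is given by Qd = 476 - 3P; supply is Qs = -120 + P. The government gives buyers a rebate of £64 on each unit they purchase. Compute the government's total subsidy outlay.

Pre-subsidy: 476 - 3P = -120 + P gives P* = 149, Q* = 29.
With the rebate, buyers effectively pay Pb = Ps − 64, where Ps is the price sellers receive.
Demand in terms of Ps becomes Qd = 476 − 3(Ps − 64) = 668 - 3Ps. Setting this equal to supply: 668 - 3Ps = -120 + Ps, so Ps = 197.
Buyers pay Pb = 197 − 64 = 133; Q' = -120 + 1·197 = 77.
Government outlay = subsidy × quantity = 64 × 77 = 4928.

Government cost = £4928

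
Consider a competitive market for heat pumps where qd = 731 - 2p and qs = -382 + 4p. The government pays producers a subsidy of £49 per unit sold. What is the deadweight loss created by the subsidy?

Deadweight loss = 4802/3

Pre-subsidy: 731 - 2p = -382 + 4p gives p* = 185.5, q* = 360.
With the subsidy, sellers receive ps = pb + 49 for each unit, where pb is the price buyers pay.
Supply in terms of pb becomes qs = -382 + 4(pb + 49) = -186 + 4pb. Setting this equal to demand: 731 - 2pb = -186 + 4pb, so pb = 917/6.
Sellers receive ps = 917/6 + 49 = 1211/6; q' = 731 − 2·(917/6) = 1276/3.
The subsidy expands output by 1276/3 − 360 = 196/3 past the efficient level; on those units the gap between marginal cost and willingness to pay runs from 0 up to 49.
DWL = ½ × 49 × 196/3 = 4802/3.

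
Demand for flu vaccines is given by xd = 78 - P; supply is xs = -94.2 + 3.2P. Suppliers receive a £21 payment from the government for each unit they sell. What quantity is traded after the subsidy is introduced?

x' = 53

Pre-subsidy: 78 - P = -94.2 + 3.2P gives P* = 41, x* = 37.
With the subsidy, sellers receive Ps = Pb + 21 for each unit, where Pb is the price buyers pay.
Supply in terms of Pb becomes xs = -94.2 + 3.2(Pb + 21) = -27 + 3.2Pb. Setting this equal to demand: 78 - Pb = -27 + 3.2Pb, so Pb = 25.
Sellers receive Ps = 25 + 21 = 46; x' = 78 − 1·25 = 53.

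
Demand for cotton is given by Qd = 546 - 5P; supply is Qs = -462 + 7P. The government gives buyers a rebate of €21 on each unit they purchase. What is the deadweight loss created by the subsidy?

Deadweight loss = €643.125

Pre-subsidy: 546 - 5P = -462 + 7P gives P* = 84, Q* = 126.
With the rebate, buyers effectively pay Pb = Ps − 21, where Ps is the price sellers receive.
Demand in terms of Ps becomes Qd = 546 − 5(Ps − 21) = 651 - 5Ps. Setting this equal to supply: 651 - 5Ps = -462 + 7Ps, so Ps = 92.75.
Buyers pay Pb = 92.75 − 21 = 71.75; Q' = -462 + 7·92.75 = 187.25.
The subsidy expands output by 187.25 − 126 = 61.25 past the efficient level; on those units the gap between marginal cost and willingness to pay runs from 0 up to 21.
DWL = ½ × 21 × 61.25 = 643.125.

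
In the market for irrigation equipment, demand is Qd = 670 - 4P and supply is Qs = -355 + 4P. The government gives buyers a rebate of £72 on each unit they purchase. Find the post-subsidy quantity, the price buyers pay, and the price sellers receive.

Q' = 301.5; buyers pay £92.125; sellers receive £164.125

Pre-subsidy: 670 - 4P = -355 + 4P gives P* = 128.125, Q* = 157.5.
With the rebate, buyers effectively pay Pb = Ps − 72, where Ps is the price sellers receive.
Demand in terms of Ps becomes Qd = 670 − 4(Ps − 72) = 958 - 4Ps. Setting this equal to supply: 958 - 4Ps = -355 + 4Ps, so Ps = 164.125.
Buyers pay Pb = 164.125 − 72 = 92.125; Q' = -355 + 4·164.125 = 301.5.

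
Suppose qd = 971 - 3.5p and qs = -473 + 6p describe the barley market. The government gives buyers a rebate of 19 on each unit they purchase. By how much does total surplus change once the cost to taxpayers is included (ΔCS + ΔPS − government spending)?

Net change in total surplus = -399

Pre-subsidy: 971 - 3.5p = -473 + 6p gives p* = 152, q* = 439.
With the rebate, buyers effectively pay pb = ps − 19, where ps is the price sellers receive.
Demand in terms of ps becomes qd = 971 − 3.5(ps − 19) = 1037.5 - 3.5ps. Setting this equal to supply: 1037.5 - 3.5ps = -473 + 6ps, so ps = 159.
Buyers pay pb = 159 − 19 = 140; q' = -473 + 6·159 = 481.
ΔCS = ½(439 + 481)(152 − 140) = 5520; ΔPS = ½(439 + 481)(159 − 152) = 3220.
Government spending = 19 × 481 = 9139.
Net change = 5520 + 3220 − 9139 = -399. The loss equals the DWL triangle ½·19·42.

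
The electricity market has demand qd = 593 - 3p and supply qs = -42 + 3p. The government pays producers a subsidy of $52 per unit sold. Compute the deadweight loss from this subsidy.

Pre-subsidy: 593 - 3p = -42 + 3p gives p* = 635/6, q* = 275.5.
With the subsidy, sellers receive ps = pb + 52 for each unit, where pb is the price buyers pay.
Supply in terms of pb becomes qs = -42 + 3(pb + 52) = 114 + 3pb. Setting this equal to demand: 593 - 3pb = 114 + 3pb, so pb = 479/6.
Sellers receive ps = 479/6 + 52 = 791/6; q' = 593 − 3·(479/6) = 353.5.
The subsidy expands output by 353.5 − 275.5 = 78 past the efficient level; on those units the gap between marginal cost and willingness to pay runs from 0 up to 52.
DWL = ½ × 52 × 78 = 2028.

Deadweight loss = $2028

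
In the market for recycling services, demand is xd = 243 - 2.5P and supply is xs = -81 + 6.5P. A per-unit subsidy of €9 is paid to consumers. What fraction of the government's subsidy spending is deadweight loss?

DWL / government spending = 65/1354

Pre-subsidy: 243 - 2.5P = -81 + 6.5P gives P* = 36, x* = 153.
With the rebate, buyers effectively pay Pb = Ps − 9, where Ps is the price sellers receive.
Demand in terms of Ps becomes xd = 243 − 2.5(Ps − 9) = 265.5 - 2.5Ps. Setting this equal to supply: 265.5 - 2.5Ps = -81 + 6.5Ps, so Ps = 38.5.
Buyers pay Pb = 38.5 − 9 = 29.5; x' = -81 + 6.5·38.5 = 169.25.
ΔCS = ½(153 + 169.25)(36 − 29.5) = 1047.3125; ΔPS = ½(153 + 169.25)(38.5 − 36) = 402.8125.
Government spending = 9 × 169.25 = 1523.25.
DWL = ½ × 9 × (169.25 − 153) = 73.125; fraction = 73.125 / 1523.25 = 65/1354.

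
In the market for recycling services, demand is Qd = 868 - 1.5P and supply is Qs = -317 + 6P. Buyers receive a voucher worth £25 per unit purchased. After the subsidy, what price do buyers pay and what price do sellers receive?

Pre-subsidy: 868 - 1.5P = -317 + 6P gives P* = 158, Q* = 631.
With the rebate, buyers effectively pay Pb = Ps − 25, where Ps is the price sellers receive.
Demand in terms of Ps becomes Qd = 868 − 1.5(Ps − 25) = 905.5 - 1.5Ps. Setting this equal to supply: 905.5 - 1.5Ps = -317 + 6Ps, so Ps = 163.
Buyers pay Pb = 163 − 25 = 138; Q' = -317 + 6·163 = 661.

Buyers pay £138; sellers receive £163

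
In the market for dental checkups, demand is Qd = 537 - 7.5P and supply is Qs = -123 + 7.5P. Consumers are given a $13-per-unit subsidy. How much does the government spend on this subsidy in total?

Pre-subsidy: 537 - 7.5P = -123 + 7.5P gives P* = 44, Q* = 207.
With the rebate, buyers effectively pay Pb = Ps − 13, where Ps is the price sellers receive.
Demand in terms of Ps becomes Qd = 537 − 7.5(Ps − 13) = 634.5 - 7.5Ps. Setting this equal to supply: 634.5 - 7.5Ps = -123 + 7.5Ps, so Ps = 50.5.
Buyers pay Pb = 50.5 − 13 = 37.5; Q' = -123 + 7.5·50.5 = 255.75.
Government outlay = subsidy × quantity = 13 × 255.75 = 3324.75.

Government cost = $3324.75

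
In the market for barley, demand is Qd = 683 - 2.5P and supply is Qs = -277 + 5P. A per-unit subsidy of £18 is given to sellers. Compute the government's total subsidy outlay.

Government cost = £7074

Pre-subsidy: 683 - 2.5P = -277 + 5P gives P* = 128, Q* = 363.
With the subsidy, sellers receive Ps = Pb + 18 for each unit, where Pb is the price buyers pay.
Supply in terms of Pb becomes Qs = -277 + 5(Pb + 18) = -187 + 5Pb. Setting this equal to demand: 683 - 2.5Pb = -187 + 5Pb, so Pb = 116.
Sellers receive Ps = 116 + 18 = 134; Q' = 683 − 2.5·116 = 393.
Government outlay = subsidy × quantity = 18 × 393 = 7074.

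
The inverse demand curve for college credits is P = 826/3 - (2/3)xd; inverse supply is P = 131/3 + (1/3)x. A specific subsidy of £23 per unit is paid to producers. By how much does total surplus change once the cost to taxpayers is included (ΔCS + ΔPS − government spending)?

Net change in total surplus = -£264.5

Pre-subsidy: 826/3 - (2/3)x = 131/3 + (1/3)x gives x* = 695/3 and P* = 1088/9.
With the subsidy, sellers receive Ps = Pb + 23 for each unit, where Pb is the price buyers pay.
On the curves, Pb = 826/3 - (2/3)x and Ps = 131/3 + (1/3)x; the wedge Ps − Pb = 23 gives 131/3 + (1/3)x − (826/3 - (2/3)x) = 23, so x' = 764/3.
Then Pb = 826/3 − (2/3)·(764/3) = 950/9 and Ps = 131/3 + (1/3)·(764/3) = 1157/9.
ΔCS = ½(695/3 + 764/3)(1088/9 − 950/9) = 33557/9; ΔPS = ½(695/3 + 764/3)(1157/9 − 1088/9) = 33557/18.
Government spending = 23 × 764/3 = 17572/3.
Net change = 33557/9 + 33557/18 − 17572/3 = -264.5. The loss equals the DWL triangle ½·23·23.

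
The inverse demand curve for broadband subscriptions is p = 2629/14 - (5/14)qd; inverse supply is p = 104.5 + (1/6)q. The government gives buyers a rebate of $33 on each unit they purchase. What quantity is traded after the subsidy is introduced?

Pre-subsidy: 2629/14 - (5/14)q = 104.5 + (1/6)q gives q* = 159 and p* = 131.
With the rebate, buyers effectively pay pb = ps − 33, where ps is the price sellers receive.
On the curves, pb = 2629/14 - (5/14)q and ps = 104.5 + (1/6)q; the wedge ps − pb = 33 gives 104.5 + (1/6)q − (2629/14 - (5/14)q) = 33, so q' = 222.
Then pb = 2629/14 − (5/14)·222 = 108.5 and ps = 104.5 + (1/6)·222 = 141.5.

q' = 222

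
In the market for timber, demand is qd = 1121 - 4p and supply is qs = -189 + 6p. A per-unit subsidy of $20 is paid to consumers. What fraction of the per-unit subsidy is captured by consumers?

Pre-subsidy: 1121 - 4p = -189 + 6p gives p* = 131, q* = 597.
With the rebate, buyers effectively pay pb = ps − 20, where ps is the price sellers receive.
Demand in terms of ps becomes qd = 1121 − 4(ps − 20) = 1201 - 4ps. Setting this equal to supply: 1201 - 4ps = -189 + 6ps, so ps = 139.
Buyers pay pb = 139 − 20 = 119; q' = -189 + 6·139 = 645.
Buyers' price falls by p* − pb = 131 − 119 = 12; sellers' price rises by ps − p* = 139 − 131 = 8.
So consumers capture 12/20 = 0.6 of each unit of subsidy.

Consumer share = 0.6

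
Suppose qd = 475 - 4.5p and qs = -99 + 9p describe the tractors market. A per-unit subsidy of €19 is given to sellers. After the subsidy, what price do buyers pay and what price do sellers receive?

Buyers pay 806/27; sellers receive 1319/27

Pre-subsidy: 475 - 4.5p = -99 + 9p gives p* = 1148/27, q* = 851/3.
With the subsidy, sellers receive ps = pb + 19 for each unit, where pb is the price buyers pay.
Supply in terms of pb becomes qs = -99 + 9(pb + 19) = 72 + 9pb. Setting this equal to demand: 475 - 4.5pb = 72 + 9pb, so pb = 806/27.
Sellers receive ps = 806/27 + 19 = 1319/27; q' = 475 − 4.5·(806/27) = 1022/3.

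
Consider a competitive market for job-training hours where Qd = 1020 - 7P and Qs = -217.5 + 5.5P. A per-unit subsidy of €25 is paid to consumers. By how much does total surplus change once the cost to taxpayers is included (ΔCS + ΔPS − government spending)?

Pre-subsidy: 1020 - 7P = -217.5 + 5.5P gives P* = 99, Q* = 327.
With the rebate, buyers effectively pay Pb = Ps − 25, where Ps is the price sellers receive.
Demand in terms of Ps becomes Qd = 1020 − 7(Ps − 25) = 1195 - 7Ps. Setting this equal to supply: 1195 - 7Ps = -217.5 + 5.5Ps, so Ps = 113.
Buyers pay Pb = 113 − 25 = 88; Q' = -217.5 + 5.5·113 = 404.
ΔCS = ½(327 + 404)(99 − 88) = 4020.5; ΔPS = ½(327 + 404)(113 − 99) = 5117.
Government spending = 25 × 404 = 10100.
Net change = 4020.5 + 5117 − 10100 = -962.5. The loss equals the DWL triangle ½·25·77.

Net change in total surplus = -€962.5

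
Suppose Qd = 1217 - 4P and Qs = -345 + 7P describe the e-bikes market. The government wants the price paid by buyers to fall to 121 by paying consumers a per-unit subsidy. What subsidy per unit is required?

Required subsidy s = 33 per unit

At a buyer price of 121, quantity demanded is 1217 − 4·121 = 733.
Sellers supply 733 only when they receive Ps with -345 + 7·Ps = 733, i.e. Ps = 154.
s = Ps − Pb = 154 − 121 = 33.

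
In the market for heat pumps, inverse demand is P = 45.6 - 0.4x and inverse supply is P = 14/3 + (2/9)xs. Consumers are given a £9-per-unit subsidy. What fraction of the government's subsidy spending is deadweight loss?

Pre-subsidy: 45.6 - 0.4x = 14/3 + (2/9)x gives x* = 921/14 and P* = 135/7.
With the rebate, buyers effectively pay Pb = Ps − 9, where Ps is the price sellers receive.
On the curves, Pb = 45.6 - 0.4x and Ps = 14/3 + (2/9)x; the wedge Ps − Pb = 9 gives 14/3 + (2/9)x − (45.6 - 0.4x) = 9, so x' = 80.25.
Then Pb = 45.6 − 0.4·80.25 = 13.5 and Ps = 14/3 + (2/9)·80.25 = 22.5.
ΔCS = ½(921/14 + 80.25)(135/7 − 13.5) = 331209/784; ΔPS = ½(921/14 + 80.25)(22.5 − 135/7) = 184005/784.
Government spending = 9 × 80.25 = 722.25.
DWL = ½ × 9 × (80.25 − 921/14) = 3645/56; fraction = (3645/56) / 722.25 = 135/1498.

DWL / government spending = 135/1498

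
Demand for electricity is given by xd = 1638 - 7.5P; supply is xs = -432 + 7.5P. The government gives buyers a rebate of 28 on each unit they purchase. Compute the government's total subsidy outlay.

Government cost = 19824

Pre-subsidy: 1638 - 7.5P = -432 + 7.5P gives P* = 138, x* = 603.
With the rebate, buyers effectively pay Pb = Ps − 28, where Ps is the price sellers receive.
Demand in terms of Ps becomes xd = 1638 − 7.5(Ps − 28) = 1848 - 7.5Ps. Setting this equal to supply: 1848 - 7.5Ps = -432 + 7.5Ps, so Ps = 152.
Buyers pay Pb = 152 − 28 = 124; x' = -432 + 7.5·152 = 708.
Government outlay = subsidy × quantity = 28 × 708 = 19824.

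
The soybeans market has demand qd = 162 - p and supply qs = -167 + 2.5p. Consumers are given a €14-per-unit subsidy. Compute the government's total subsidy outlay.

Government cost = €1092

Pre-subsidy: 162 - p = -167 + 2.5p gives p* = 94, q* = 68.
With the rebate, buyers effectively pay pb = ps − 14, where ps is the price sellers receive.
Demand in terms of ps becomes qd = 162 − 1(ps − 14) = 176 - ps. Setting this equal to supply: 176 - ps = -167 + 2.5ps, so ps = 98.
Buyers pay pb = 98 − 14 = 84; q' = -167 + 2.5·98 = 78.
Government outlay = subsidy × quantity = 14 × 78 = 1092.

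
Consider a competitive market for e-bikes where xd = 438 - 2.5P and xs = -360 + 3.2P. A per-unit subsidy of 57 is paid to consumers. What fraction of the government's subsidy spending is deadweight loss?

DWL / government spending = 5/21

Pre-subsidy: 438 - 2.5P = -360 + 3.2P gives P* = 140, x* = 88.
With the rebate, buyers effectively pay Pb = Ps − 57, where Ps is the price sellers receive.
Demand in terms of Ps becomes xd = 438 − 2.5(Ps − 57) = 580.5 - 2.5Ps. Setting this equal to supply: 580.5 - 2.5Ps = -360 + 3.2Ps, so Ps = 165.
Buyers pay Pb = 165 − 57 = 108; x' = -360 + 3.2·165 = 168.
ΔCS = ½(88 + 168)(140 − 108) = 4096; ΔPS = ½(88 + 168)(165 − 140) = 3200.
Government spending = 57 × 168 = 9576.
DWL = ½ × 57 × (168 − 88) = 2280; fraction = 2280 / 9576 = 5/21.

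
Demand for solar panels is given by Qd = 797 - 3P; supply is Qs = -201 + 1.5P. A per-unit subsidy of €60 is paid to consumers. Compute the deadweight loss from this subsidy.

Deadweight loss = €1800

Pre-subsidy: 797 - 3P = -201 + 1.5P gives P* = 1996/9, Q* = 395/3.
With the rebate, buyers effectively pay Pb = Ps − 60, where Ps is the price sellers receive.
Demand in terms of Ps becomes Qd = 797 − 3(Ps − 60) = 977 - 3Ps. Setting this equal to supply: 977 - 3Ps = -201 + 1.5Ps, so Ps = 2356/9.
Buyers pay Pb = 2356/9 − 60 = 1816/9; Q' = -201 + 1.5·(2356/9) = 575/3.
The subsidy expands output by 575/3 − 395/3 = 60 past the efficient level; on those units the gap between marginal cost and willingness to pay runs from 0 up to 60.
DWL = ½ × 60 × 60 = 1800.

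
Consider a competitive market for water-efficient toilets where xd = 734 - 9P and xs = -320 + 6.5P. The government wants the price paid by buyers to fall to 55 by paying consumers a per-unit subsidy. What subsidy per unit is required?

Required subsidy s = 31 per unit

At a buyer price of 55, quantity demanded is 734 − 9·55 = 239.
Sellers supply 239 only when they receive Ps with -320 + 6.5·Ps = 239, i.e. Ps = 86.
s = Ps − Pb = 86 − 55 = 31.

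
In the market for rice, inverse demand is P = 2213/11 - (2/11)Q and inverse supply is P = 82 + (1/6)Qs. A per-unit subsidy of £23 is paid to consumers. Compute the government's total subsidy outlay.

Government cost = £9384

Pre-subsidy: 2213/11 - (2/11)Q = 82 + (1/6)Q gives Q* = 342 and P* = 139.
With the rebate, buyers effectively pay Pb = Ps − 23, where Ps is the price sellers receive.
On the curves, Pb = 2213/11 - (2/11)Q and Ps = 82 + (1/6)Q; the wedge Ps − Pb = 23 gives 82 + (1/6)Q − (2213/11 - (2/11)Q) = 23, so Q' = 408.
Then Pb = 2213/11 − (2/11)·408 = 127 and Ps = 82 + (1/6)·408 = 150.
Government outlay = subsidy × quantity = 23 × 408 = 9384.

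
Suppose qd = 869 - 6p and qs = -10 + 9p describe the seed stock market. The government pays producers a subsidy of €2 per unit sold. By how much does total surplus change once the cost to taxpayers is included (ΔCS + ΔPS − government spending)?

Net change in total surplus = -€7.2

Pre-subsidy: 869 - 6p = -10 + 9p gives p* = 58.6, q* = 517.4.
With the subsidy, sellers receive ps = pb + 2 for each unit, where pb is the price buyers pay.
Supply in terms of pb becomes qs = -10 + 9(pb + 2) = 8 + 9pb. Setting this equal to demand: 869 - 6pb = 8 + 9pb, so pb = 57.4.
Sellers receive ps = 57.4 + 2 = 59.4; q' = 869 − 6·57.4 = 524.6.
ΔCS = ½(517.4 + 524.6)(58.6 − 57.4) = 625.2; ΔPS = ½(517.4 + 524.6)(59.4 − 58.6) = 416.8.
Government spending = 2 × 524.6 = 1049.2.
Net change = 625.2 + 416.8 − 1049.2 = -7.2. The loss equals the DWL triangle ½·2·7.2.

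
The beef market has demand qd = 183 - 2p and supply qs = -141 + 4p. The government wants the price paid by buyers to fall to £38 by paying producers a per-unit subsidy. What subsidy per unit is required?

At a buyer price of 38, quantity demanded is 183 − 2·38 = 107.
Sellers supply 107 only when they receive ps with -141 + 4·ps = 107, i.e. ps = 62.
s = ps − pb = 62 − 38 = 24.

Required subsidy s = £24 per unit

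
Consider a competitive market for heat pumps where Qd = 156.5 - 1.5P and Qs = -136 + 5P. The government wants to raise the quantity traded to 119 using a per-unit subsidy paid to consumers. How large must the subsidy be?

At Q = 119, invert demand for the buyer price: Pb = (156.5 − 119)/1.5 = 25; invert supply for the seller price: Ps = (119 − (-136))/5 = 51.
The subsidy must fill the gap: s = Ps − Pb = 51 − 25 = 26.

Required subsidy s = 26 per unit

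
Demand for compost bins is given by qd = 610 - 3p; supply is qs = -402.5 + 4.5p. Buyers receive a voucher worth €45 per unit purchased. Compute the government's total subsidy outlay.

Pre-subsidy: 610 - 3p = -402.5 + 4.5p gives p* = 135, q* = 205.
With the rebate, buyers effectively pay pb = ps − 45, where ps is the price sellers receive.
Demand in terms of ps becomes qd = 610 − 3(ps − 45) = 745 - 3ps. Setting this equal to supply: 745 - 3ps = -402.5 + 4.5ps, so ps = 153.
Buyers pay pb = 153 − 45 = 108; q' = -402.5 + 4.5·153 = 286.
Government outlay = subsidy × quantity = 45 × 286 = 12870.

Government cost = €12870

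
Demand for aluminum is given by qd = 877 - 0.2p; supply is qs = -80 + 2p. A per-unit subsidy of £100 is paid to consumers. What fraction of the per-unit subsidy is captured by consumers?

Consumer share = 10/11

Pre-subsidy: 877 - 0.2p = -80 + 2p gives p* = 435, q* = 790.
With the rebate, buyers effectively pay pb = ps − 100, where ps is the price sellers receive.
Demand in terms of ps becomes qd = 877 − 0.2(ps − 100) = 897 - 0.2ps. Setting this equal to supply: 897 - 0.2ps = -80 + 2ps, so ps = 4885/11.
Buyers pay pb = 4885/11 − 100 = 3785/11; q' = -80 + 2·(4885/11) = 8890/11.
Buyers' price falls by p* − pb = 435 − 3785/11 = 1000/11; sellers' price rises by ps − p* = 4885/11 − 435 = 100/11.
So consumers capture (1000/11)/100 = 10/11 of each unit of subsidy.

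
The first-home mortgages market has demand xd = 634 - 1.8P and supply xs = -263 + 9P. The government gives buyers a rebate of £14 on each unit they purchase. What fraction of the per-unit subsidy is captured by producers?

Pre-subsidy: 634 - 1.8P = -263 + 9P gives P* = 1495/18, x* = 484.5.
With the rebate, buyers effectively pay Pb = Ps − 14, where Ps is the price sellers receive.
Demand in terms of Ps becomes xd = 634 − 1.8(Ps − 14) = 659.2 - 1.8Ps. Setting this equal to supply: 659.2 - 1.8Ps = -263 + 9Ps, so Ps = 1537/18.
Buyers pay Pb = 1537/18 − 14 = 1285/18; x' = -263 + 9·(1537/18) = 505.5.
Buyers' price falls by P* − Pb = 1495/18 − 1285/18 = 35/3; sellers' price rises by Ps − P* = 1537/18 − 1495/18 = 7/3.
So producers capture (7/3)/14 = 1/6 of each unit of subsidy.

Producer share = 1/6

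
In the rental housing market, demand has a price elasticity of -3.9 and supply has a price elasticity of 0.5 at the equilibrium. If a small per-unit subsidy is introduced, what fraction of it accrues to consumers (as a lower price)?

For a small subsidy around the equilibrium, the benefit split depends on the relative slopes, which at a point are proportional to the elasticities.
Buyer share = εs/(εs + |εd|) = 0.5/(0.5 + 3.9) = 5/44; seller share = |εd|/(εs + |εd|) = 39/44.

Consumer share = 5/44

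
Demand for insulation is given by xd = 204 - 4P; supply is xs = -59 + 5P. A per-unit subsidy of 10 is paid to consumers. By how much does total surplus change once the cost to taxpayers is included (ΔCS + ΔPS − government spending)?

Pre-subsidy: 204 - 4P = -59 + 5P gives P* = 263/9, x* = 784/9.
With the rebate, buyers effectively pay Pb = Ps − 10, where Ps is the price sellers receive.
Demand in terms of Ps becomes xd = 204 − 4(Ps − 10) = 244 - 4Ps. Setting this equal to supply: 244 - 4Ps = -59 + 5Ps, so Ps = 101/3.
Buyers pay Pb = 101/3 − 10 = 71/3; x' = -59 + 5·(101/3) = 328/3.
ΔCS = ½(784/9 + 328/3)(263/9 − 71/3) = 44200/81; ΔPS = ½(784/9 + 328/3)(101/3 − 263/9) = 35360/81.
Government spending = 10 × 328/3 = 3280/3.
Net change = 44200/81 + 35360/81 − 3280/3 = -1000/9. The loss equals the DWL triangle ½·10·200/9.

Net change in total surplus = -1000/9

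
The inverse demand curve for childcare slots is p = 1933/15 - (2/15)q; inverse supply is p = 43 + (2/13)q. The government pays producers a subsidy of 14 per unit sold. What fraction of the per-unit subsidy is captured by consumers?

Pre-subsidy: 1933/15 - (2/15)q = 43 + (2/13)q gives q* = 299 and p* = 89.
With the subsidy, sellers receive ps = pb + 14 for each unit, where pb is the price buyers pay.
On the curves, pb = 1933/15 - (2/15)q and ps = 43 + (2/13)q; the wedge ps − pb = 14 gives 43 + (2/13)q − (1933/15 - (2/15)q) = 14, so q' = 347.75.
Then pb = 1933/15 − (2/15)·347.75 = 82.5 and ps = 43 + (2/13)·347.75 = 96.5.
Buyers' price falls by p* − pb = 89 − 82.5 = 6.5; sellers' price rises by ps − p* = 96.5 − 89 = 7.5.
So consumers capture 6.5/14 = 13/28 of each unit of subsidy.

Consumer share = 13/28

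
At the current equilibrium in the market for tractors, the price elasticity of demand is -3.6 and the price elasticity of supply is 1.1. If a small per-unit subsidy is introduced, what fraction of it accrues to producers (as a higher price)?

For a small subsidy around the equilibrium, the benefit split depends on the relative slopes, which at a point are proportional to the elasticities.
Buyer share = εs/(εs + |εd|) = 1.1/(1.1 + 3.6) = 11/47; seller share = |εd|/(εs + |εd|) = 36/47.
So producers capture 36/47 of the subsidy.

Producer share = 36/47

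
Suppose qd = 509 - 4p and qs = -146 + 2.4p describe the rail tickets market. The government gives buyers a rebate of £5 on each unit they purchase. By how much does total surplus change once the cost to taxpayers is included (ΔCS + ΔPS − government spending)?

Pre-subsidy: 509 - 4p = -146 + 2.4p gives p* = 102.34375, q* = 99.625.
With the rebate, buyers effectively pay pb = ps − 5, where ps is the price sellers receive.
Demand in terms of ps becomes qd = 509 − 4(ps − 5) = 529 - 4ps. Setting this equal to supply: 529 - 4ps = -146 + 2.4ps, so ps = 105.46875.
Buyers pay pb = 105.46875 − 5 = 100.46875; q' = -146 + 2.4·105.46875 = 107.125.
ΔCS = ½(99.625 + 107.125)(102.34375 − 100.46875) = 193.828125; ΔPS = ½(99.625 + 107.125)(105.46875 − 102.34375) = 323.046875.
Government spending = 5 × 107.125 = 535.625.
Net change = 193.828125 + 323.046875 − 535.625 = -18.75. The loss equals the DWL triangle ½·5·7.5.

Net change in total surplus = -£18.75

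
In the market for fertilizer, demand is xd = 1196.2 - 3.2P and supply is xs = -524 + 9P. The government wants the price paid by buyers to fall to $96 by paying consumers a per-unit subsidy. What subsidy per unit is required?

Required subsidy s = $61 per unit

At a buyer price of 96, quantity demanded is 1196.2 − 3.2·96 = 889.
Sellers supply 889 only when they receive Ps with -524 + 9·Ps = 889, i.e. Ps = 157.
s = Ps − Pb = 157 − 96 = 61.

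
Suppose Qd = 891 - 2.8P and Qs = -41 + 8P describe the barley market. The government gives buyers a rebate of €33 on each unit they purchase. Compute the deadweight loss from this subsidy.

Deadweight loss = 3388/3

Pre-subsidy: 891 - 2.8P = -41 + 8P gives P* = 2330/27, Q* = 17533/27.
With the rebate, buyers effectively pay Pb = Ps − 33, where Ps is the price sellers receive.
Demand in terms of Ps becomes Qd = 891 − 2.8(Ps − 33) = 983.4 - 2.8Ps. Setting this equal to supply: 983.4 - 2.8Ps = -41 + 8Ps, so Ps = 2561/27.
Buyers pay Pb = 2561/27 − 33 = 1670/27; Q' = -41 + 8·(2561/27) = 19381/27.
The subsidy expands output by 19381/27 − 17533/27 = 616/9 past the efficient level; on those units the gap between marginal cost and willingness to pay runs from 0 up to 33.
DWL = ½ × 33 × 616/9 = 3388/3.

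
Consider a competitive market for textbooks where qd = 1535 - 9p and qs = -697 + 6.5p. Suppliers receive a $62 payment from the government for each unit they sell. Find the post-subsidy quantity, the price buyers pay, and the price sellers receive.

Pre-subsidy: 1535 - 9p = -697 + 6.5p gives p* = 144, q* = 239.
With the subsidy, sellers receive ps = pb + 62 for each unit, where pb is the price buyers pay.
Supply in terms of pb becomes qs = -697 + 6.5(pb + 62) = -294 + 6.5pb. Setting this equal to demand: 1535 - 9pb = -294 + 6.5pb, so pb = 118.
Sellers receive ps = 118 + 62 = 180; q' = 1535 − 9·118 = 473.

q' = 473; buyers pay $118; sellers receive $180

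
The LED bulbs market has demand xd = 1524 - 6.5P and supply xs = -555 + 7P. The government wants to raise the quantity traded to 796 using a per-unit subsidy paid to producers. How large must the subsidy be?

At x = 796, invert demand for the buyer price: Pb = (1524 − 796)/6.5 = 112; invert supply for the seller price: Ps = (796 − (-555))/7 = 193.
The subsidy must fill the gap: s = Ps − Pb = 193 − 112 = 81.

Required subsidy s = 81 per unit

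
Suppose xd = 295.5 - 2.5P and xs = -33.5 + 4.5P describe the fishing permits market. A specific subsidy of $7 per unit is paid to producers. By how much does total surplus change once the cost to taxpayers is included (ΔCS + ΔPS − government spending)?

Pre-subsidy: 295.5 - 2.5P = -33.5 + 4.5P gives P* = 47, x* = 178.
With the subsidy, sellers receive Ps = Pb + 7 for each unit, where Pb is the price buyers pay.
Supply in terms of Pb becomes xs = -33.5 + 4.5(Pb + 7) = -2 + 4.5Pb. Setting this equal to demand: 295.5 - 2.5Pb = -2 + 4.5Pb, so Pb = 42.5.
Sellers receive Ps = 42.5 + 7 = 49.5; x' = 295.5 − 2.5·42.5 = 189.25.
ΔCS = ½(178 + 189.25)(47 − 42.5) = 826.3125; ΔPS = ½(178 + 189.25)(49.5 − 47) = 459.0625.
Government spending = 7 × 189.25 = 1324.75.
Net change = 826.3125 + 459.0625 − 1324.75 = -39.375. The loss equals the DWL triangle ½·7·11.25.

Net change in total surplus = -$39.375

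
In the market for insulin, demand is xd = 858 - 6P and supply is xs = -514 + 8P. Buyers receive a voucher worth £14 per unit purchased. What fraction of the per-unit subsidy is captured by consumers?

Consumer share = 4/7

Pre-subsidy: 858 - 6P = -514 + 8P gives P* = 98, x* = 270.
With the rebate, buyers effectively pay Pb = Ps − 14, where Ps is the price sellers receive.
Demand in terms of Ps becomes xd = 858 − 6(Ps − 14) = 942 - 6Ps. Setting this equal to supply: 942 - 6Ps = -514 + 8Ps, so Ps = 104.
Buyers pay Pb = 104 − 14 = 90; x' = -514 + 8·104 = 318.
Buyers' price falls by P* − Pb = 98 − 90 = 8; sellers' price rises by Ps − P* = 104 − 98 = 6.
So consumers capture 8/14 = 4/7 of each unit of subsidy.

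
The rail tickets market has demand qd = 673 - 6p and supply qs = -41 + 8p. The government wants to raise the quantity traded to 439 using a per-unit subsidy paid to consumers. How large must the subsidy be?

At q = 439, invert demand for the buyer price: pb = (673 − 439)/6 = 39; invert supply for the seller price: ps = (439 − (-41))/8 = 60.
The subsidy must fill the gap: s = ps − pb = 60 − 39 = 21.

Required subsidy s = 21 per unit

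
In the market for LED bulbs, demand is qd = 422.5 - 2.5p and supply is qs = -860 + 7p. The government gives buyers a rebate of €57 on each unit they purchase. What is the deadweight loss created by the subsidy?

Pre-subsidy: 422.5 - 2.5p = -860 + 7p gives p* = 135, q* = 85.
With the rebate, buyers effectively pay pb = ps − 57, where ps is the price sellers receive.
Demand in terms of ps becomes qd = 422.5 − 2.5(ps − 57) = 565 - 2.5ps. Setting this equal to supply: 565 - 2.5ps = -860 + 7ps, so ps = 150.
Buyers pay pb = 150 − 57 = 93; q' = -860 + 7·150 = 190.
The subsidy expands output by 190 − 85 = 105 past the efficient level; on those units the gap between marginal cost and willingness to pay runs from 0 up to 57.
DWL = ½ × 57 × 105 = 2992.5.

Deadweight loss = €2992.5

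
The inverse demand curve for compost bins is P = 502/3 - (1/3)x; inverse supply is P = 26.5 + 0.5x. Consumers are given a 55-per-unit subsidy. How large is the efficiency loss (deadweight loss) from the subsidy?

Pre-subsidy: 502/3 - (1/3)x = 26.5 + 0.5x gives x* = 169 and P* = 111.
With the rebate, buyers effectively pay Pb = Ps − 55, where Ps is the price sellers receive.
On the curves, Pb = 502/3 - (1/3)x and Ps = 26.5 + 0.5x; the wedge Ps − Pb = 55 gives 26.5 + 0.5x − (502/3 - (1/3)x) = 55, so x' = 235.
Then Pb = 502/3 − (1/3)·235 = 89 and Ps = 26.5 + 0.5·235 = 144.
The subsidy expands output by 235 − 169 = 66 past the efficient level; on those units the gap between marginal cost and willingness to pay runs from 0 up to 55.
DWL = ½ × 55 × 66 = 1815.

Deadweight loss = 1815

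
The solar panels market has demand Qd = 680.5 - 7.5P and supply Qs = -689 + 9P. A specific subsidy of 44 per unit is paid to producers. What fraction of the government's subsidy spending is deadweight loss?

Pre-subsidy: 680.5 - 7.5P = -689 + 9P gives P* = 83, Q* = 58.
With the subsidy, sellers receive Ps = Pb + 44 for each unit, where Pb is the price buyers pay.
Supply in terms of Pb becomes Qs = -689 + 9(Pb + 44) = -293 + 9Pb. Setting this equal to demand: 680.5 - 7.5Pb = -293 + 9Pb, so Pb = 59.
Sellers receive Ps = 59 + 44 = 103; Q' = 680.5 − 7.5·59 = 238.
ΔCS = ½(58 + 238)(83 − 59) = 3552; ΔPS = ½(58 + 238)(103 − 83) = 2960.
Government spending = 44 × 238 = 10472.
DWL = ½ × 44 × (238 − 58) = 3960; fraction = 3960 / 10472 = 45/119.

DWL / government spending = 45/119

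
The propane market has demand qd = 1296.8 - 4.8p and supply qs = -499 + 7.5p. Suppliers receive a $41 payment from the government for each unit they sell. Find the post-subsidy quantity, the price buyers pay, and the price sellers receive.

q' = 716; buyers pay $121; sellers receive $162

Pre-subsidy: 1296.8 - 4.8p = -499 + 7.5p gives p* = 146, q* = 596.
With the subsidy, sellers receive ps = pb + 41 for each unit, where pb is the price buyers pay.
Supply in terms of pb becomes qs = -499 + 7.5(pb + 41) = -191.5 + 7.5pb. Setting this equal to demand: 1296.8 - 4.8pb = -191.5 + 7.5pb, so pb = 121.
Sellers receive ps = 121 + 41 = 162; q' = 1296.8 − 4.8·121 = 716.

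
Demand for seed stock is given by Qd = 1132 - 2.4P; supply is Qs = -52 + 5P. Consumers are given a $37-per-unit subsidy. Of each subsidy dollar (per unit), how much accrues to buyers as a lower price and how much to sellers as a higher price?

Pre-subsidy: 1132 - 2.4P = -52 + 5P gives P* = 160, Q* = 748.
With the rebate, buyers effectively pay Pb = Ps − 37, where Ps is the price sellers receive.
Demand in terms of Ps becomes Qd = 1132 − 2.4(Ps − 37) = 1220.8 - 2.4Ps. Setting this equal to supply: 1220.8 - 2.4Ps = -52 + 5Ps, so Ps = 172.
Buyers pay Pb = 172 − 37 = 135; Q' = -52 + 5·172 = 808.
Buyers' price falls by P* − Pb = 160 − 135 = 25; sellers' price rises by Ps − P* = 172 − 160 = 12.

Buyers gain $25 per unit; sellers gain $12 per unit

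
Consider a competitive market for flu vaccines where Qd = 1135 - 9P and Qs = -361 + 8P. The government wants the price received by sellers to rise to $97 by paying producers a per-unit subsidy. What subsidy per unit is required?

At a seller price of 97, quantity supplied is -361 + 8·97 = 415.
Buyers absorb 415 only when they pay Pb with 1135 − 9·Pb = 415, i.e. Pb = 80.
s = Ps − Pb = 97 − 80 = 17.

Required subsidy s = $17 per unit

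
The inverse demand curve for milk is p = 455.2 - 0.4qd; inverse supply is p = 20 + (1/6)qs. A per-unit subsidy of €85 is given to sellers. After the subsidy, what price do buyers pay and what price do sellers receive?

Buyers pay €88; sellers receive €173

Pre-subsidy: 455.2 - 0.4q = 20 + (1/6)q gives q* = 768 and p* = 148.
With the subsidy, sellers receive ps = pb + 85 for each unit, where pb is the price buyers pay.
On the curves, pb = 455.2 - 0.4q and ps = 20 + (1/6)q; the wedge ps − pb = 85 gives 20 + (1/6)q − (455.2 - 0.4q) = 85, so q' = 918.
Then pb = 455.2 − 0.4·918 = 88 and ps = 20 + (1/6)·918 = 173.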